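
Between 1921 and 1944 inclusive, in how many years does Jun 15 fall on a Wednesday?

4

Day of week of June 15 in each year:
1921: Wed ✓, 1922: Thu, 1923: Fri, 1924: Sun, 1925: Mon, 1926: Tue, 1927: Wed ✓, 1928: Fri, 1929: Sat, 1930: Sun, 1931: Mon, 1932: Wed ✓, 1933: Thu, 1934: Fri, 1935: Sat, 1936: Mon, 1937: Tue, 1938: Wed ✓, 1939: Thu, 1940: Sat, 1941: Sun, 1942: Mon, 1943: Tue, 1944: Thu
Wednesdays: 1921, 1927, 1932, 1938.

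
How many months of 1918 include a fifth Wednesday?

A month has five Wednesdays exactly when Wednesday falls within its first (length − 28) days.
Jan: 31 days, starts Tue → 5 of Tue, Wed, Thu ✓
Feb: 28 days, starts Fri → 5 of (none)
Mar: 31 days, starts Fri → 5 of Fri, Sat, Sun
Apr: 30 days, starts Mon → 5 of Mon, Tue
May: 31 days, starts Wed → 5 of Wed, Thu, Fri ✓
Jun: 30 days, starts Sat → 5 of Sat, Sun
Jul: 31 days, starts Mon → 5 of Mon, Tue, Wed ✓
Aug: 31 days, starts Thu → 5 of Thu, Fri, Sat
Sep: 30 days, starts Sun → 5 of Sun, Mon
Oct: 31 days, starts Tue → 5 of Tue, Wed, Thu ✓
Nov: 30 days, starts Fri → 5 of Fri, Sat
Dec: 31 days, starts Sun → 5 of Sun, Mon, Tue
Months with five Wednesdays: Jan, May, Jul, Oct.

4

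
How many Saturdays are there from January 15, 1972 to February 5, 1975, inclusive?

160 Saturdays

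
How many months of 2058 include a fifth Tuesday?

5

A month has five Tuesdays exactly when Tuesday falls within its first (length − 28) days.
Jan: 31 days, starts Tue → 5 of Tue, Wed, Thu ✓
Feb: 28 days, starts Fri → 5 of (none)
Mar: 31 days, starts Fri → 5 of Fri, Sat, Sun
Apr: 30 days, starts Mon → 5 of Mon, Tue ✓
May: 31 days, starts Wed → 5 of Wed, Thu, Fri
Jun: 30 days, starts Sat → 5 of Sat, Sun
Jul: 31 days, starts Mon → 5 of Mon, Tue, Wed ✓
Aug: 31 days, starts Thu → 5 of Thu, Fri, Sat
Sep: 30 days, starts Sun → 5 of Sun, Mon
Oct: 31 days, starts Tue → 5 of Tue, Wed, Thu ✓
Nov: 30 days, starts Fri → 5 of Fri, Sat
Dec: 31 days, starts Sun → 5 of Sun, Mon, Tue ✓
Months with five Tuesdays: Jan, Apr, Jul, Oct, Dec.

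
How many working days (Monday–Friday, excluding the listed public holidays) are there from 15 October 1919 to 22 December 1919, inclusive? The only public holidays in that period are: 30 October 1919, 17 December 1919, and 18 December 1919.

46

15 October 1919 is a Wednesday.
That's 69 days from start to end, counting both.
69 = 7 × 9 + 6, so there are 9 full weeks plus 6 extra days.
Each full week contributes 5 weekdays (Mon–Fri): 9 × 5 = 45.
The 6 extra days are Wed, Thu, Fri, Sat, Sun, Mon — 4 of them qualify.
Total: 45 + 4 = 49.
Holidays: 30 October 1919 (Thu); 17 December 1919 (Wed); 18 December 1919 (Thu).
All 3 holidays fall on weekdays, so subtract 3.
Business days: 49 − 3 = 46.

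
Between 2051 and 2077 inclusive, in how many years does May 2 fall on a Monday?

3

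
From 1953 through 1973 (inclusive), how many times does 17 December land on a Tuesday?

Day of week of December 17 in each year:
1953: Thu, 1954: Fri, 1955: Sat, 1956: Mon, 1957: Tue ✓, 1958: Wed, 1959: Thu, 1960: Sat, 1961: Sun, 1962: Mon, 1963: Tue ✓, 1964: Thu, 1965: Fri, 1966: Sat, 1967: Sun, 1968: Tue ✓, 1969: Wed, 1970: Thu, 1971: Fri, 1972: Sun, 1973: Mon
Tuesdays: 1957, 1963, 1968.

3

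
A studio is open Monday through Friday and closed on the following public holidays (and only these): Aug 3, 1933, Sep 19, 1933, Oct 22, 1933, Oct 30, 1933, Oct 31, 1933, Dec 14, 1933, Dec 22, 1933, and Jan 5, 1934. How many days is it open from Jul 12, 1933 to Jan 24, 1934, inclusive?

134

Jul 12, 1933 is a Wednesday.
That's 197 days from start to end, counting both.
197 = 7 × 28 + 1, so there are 28 full weeks plus 1 extra day.
Each full week contributes 5 weekdays (Mon–Fri): 28 × 5 = 140.
The 1 extra day is Wed — 1 of them qualifies.
Total: 140 + 1 = 141.
Holidays: Aug 3, 1933 (Thu); Sep 19, 1933 (Tue); Oct 22, 1933 (Sun); Oct 30, 1933 (Mon); Oct 31, 1933 (Tue); Dec 14, 1933 (Thu); Dec 22, 1933 (Fri); Jan 5, 1934 (Fri).
7 of the 8 holidays fall on weekdays; the rest are weekends and were already excluded.
Business days: 141 − 7 = 134.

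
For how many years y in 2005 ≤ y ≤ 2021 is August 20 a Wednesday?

2

Day of week of August 20 in each year:
2005: Sat, 2006: Sun, 2007: Mon, 2008: Wed ✓, 2009: Thu, 2010: Fri, 2011: Sat, 2012: Mon, 2013: Tue, 2014: Wed ✓, 2015: Thu, 2016: Sat, 2017: Sun, 2018: Mon, 2019: Tue, 2020: Thu, 2021: Fri
Wednesdays: 2008, 2014.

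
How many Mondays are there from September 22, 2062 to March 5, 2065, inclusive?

September 22, 2062 is a Friday.
From September 22, 2062 to March 5, 2065 is 896 days inclusive.
896 = 7 × 128, so the span is exactly 128 full weeks.
Each full week contributes one Monday: 128 so far.
Total: 128.

128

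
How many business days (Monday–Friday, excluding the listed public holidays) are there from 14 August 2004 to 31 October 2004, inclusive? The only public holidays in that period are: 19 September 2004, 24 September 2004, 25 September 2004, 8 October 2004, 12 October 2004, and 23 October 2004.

14 August 2004 is a Saturday.
The range spans 79 days (inclusive of both endpoints).
79 = 7 × 11 + 2, so there are 11 full weeks plus 2 extra days.
Each full week contributes 5 weekdays (Mon–Fri): 11 × 5 = 55.
The 2 extra days are Saturday, Sunday — none qualify.
Total: 55 + 0 = 55.
Holidays: 19 September 2004 (Sun); 24 September 2004 (Fri); 25 September 2004 (Sat); 8 October 2004 (Fri); 12 October 2004 (Tue); 23 October 2004 (Sat).
3 of the 6 holidays fall on weekdays; the rest are weekends and were already excluded.
Business days: 55 − 3 = 52.

52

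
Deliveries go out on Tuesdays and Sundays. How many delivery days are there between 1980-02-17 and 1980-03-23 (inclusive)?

11

1980-02-17 is a Sunday.
From 1980-02-17 to 1980-03-23 is 36 days inclusive.
36 = 7 × 5 + 1, so there are 5 full weeks plus 1 extra day.
Each full week contributes 2 days from the set (Tue, Sun): 5 × 2 = 10.
The 1 extra day is Sunday — 1 of them qualifies.
Total: 10 + 1 = 11.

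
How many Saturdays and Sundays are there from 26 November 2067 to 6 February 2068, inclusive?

22

26 November 2067 is a Saturday.
The range spans 73 days (inclusive of both endpoints).
73 = 7 × 10 + 3, so there are 10 full weeks plus 3 extra days.
Each full week contributes 2 weekend days (Sat, Sun): 10 × 2 = 20.
The 3 extra days are Sat, Sun, Mon — 2 of them qualify.
Total: 20 + 2 = 22.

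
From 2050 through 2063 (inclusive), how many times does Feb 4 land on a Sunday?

Day of week of February 4 in each year:
2050: Fri, 2051: Sat, 2052: Sun ✓, 2053: Tue, 2054: Wed, 2055: Thu, 2056: Fri, 2057: Sun ✓, 2058: Mon, 2059: Tue, 2060: Wed, 2061: Fri, 2062: Sat, 2063: Sun ✓
Sundays: 2052, 2057, 2063.

3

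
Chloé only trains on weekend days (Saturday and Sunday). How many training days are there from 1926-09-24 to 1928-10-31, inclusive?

1926-09-24 is a Friday.
From 1926-09-24 to 1928-10-31 is 769 days inclusive.
769 = 7 × 109 + 6, so there are 109 full weeks plus 6 extra days.
Each full week contributes 2 weekend days (Sat, Sun): 109 × 2 = 218.
The 6 extra days are Fri, Sat, Sun, Mon, Tue, Wed — 2 of them qualify.
Total: 218 + 2 = 220.

220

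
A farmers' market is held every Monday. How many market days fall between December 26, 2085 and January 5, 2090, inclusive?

December 26, 2085 is a Wednesday.
The range spans 1472 days (inclusive of both endpoints).
1472 = 7 × 210 + 2, so there are 210 full weeks plus 2 extra days.
Each full week contributes one Monday: 210 so far.
The 2 extra days are Wednesday, Thursday — none qualify.
Total: 210 + 0 = 210.

210 Mondays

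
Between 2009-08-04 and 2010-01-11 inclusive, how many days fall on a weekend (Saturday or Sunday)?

46

2009-08-04 is a Tuesday.
That's 161 days from start to end, counting both.
161 = 7 × 23, so the span is exactly 23 full weeks.
Each full week contributes 2 weekend days (Sat, Sun): 23 × 2 = 46.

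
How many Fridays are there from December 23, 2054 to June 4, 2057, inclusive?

128 Fridays

December 23, 2054 is a Wednesday.
That's 895 days from start to end, counting both.
895 = 7 × 127 + 6, so there are 127 full weeks plus 6 extra days.
Each full week contributes one Friday: 127 so far.
The 6 extra days are Wednesday, Thursday, Friday, Saturday, Sunday, Monday — 1 of them qualifies.
Total: 127 + 1 = 128.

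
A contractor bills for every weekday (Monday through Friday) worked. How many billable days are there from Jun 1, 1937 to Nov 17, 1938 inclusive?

383

Jun 1, 1937 is a Tuesday.
From Jun 1, 1937 to Nov 17, 1938 is 535 days inclusive.
535 = 7 × 76 + 3, so there are 76 full weeks plus 3 extra days.
Each full week contributes 5 weekdays (Mon–Fri): 76 × 5 = 380.
The 3 extra days are Tue, Wed, Thu — 3 of them qualify.
Total: 380 + 3 = 383.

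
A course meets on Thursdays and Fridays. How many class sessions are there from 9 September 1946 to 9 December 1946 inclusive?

9 September 1946 is a Monday.
From 9 September 1946 to 9 December 1946 is 92 days inclusive.
92 = 7 × 13 + 1, so there are 13 full weeks plus 1 extra day.
Each full week contributes 2 days from the set (Thu, Fri): 13 × 2 = 26.
The 1 extra day is Monday — none qualify.
Total: 26 + 0 = 26.

26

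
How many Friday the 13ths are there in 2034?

2

The 13th falls on a Friday when the month's 13th has weekday Fri.
Jan 13 is Fri ✓; Feb 13 is Mon; Mar 13 is Mon; Apr 13 is Thu; May 13 is Sat; Jun 13 is Tue; Jul 13 is Thu; Aug 13 is Sun; Sep 13 is Wed; Oct 13 is Fri ✓; Nov 13 is Mon; Dec 13 is Wed.
Friday the 13ths: Jan, Oct.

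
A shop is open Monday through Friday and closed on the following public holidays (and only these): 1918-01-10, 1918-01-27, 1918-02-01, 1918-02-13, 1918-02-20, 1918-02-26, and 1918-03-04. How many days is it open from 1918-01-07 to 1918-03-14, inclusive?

43 business days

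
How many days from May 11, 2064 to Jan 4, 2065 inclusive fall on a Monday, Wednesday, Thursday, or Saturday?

136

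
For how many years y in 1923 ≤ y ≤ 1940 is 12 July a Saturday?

Day of week of July 12 in each year:
1923: Thu, 1924: Sat ✓, 1925: Sun, 1926: Mon, 1927: Tue, 1928: Thu, 1929: Fri, 1930: Sat ✓, 1931: Sun, 1932: Tue, 1933: Wed, 1934: Thu, 1935: Fri, 1936: Sun, 1937: Mon, 1938: Tue, 1939: Wed, 1940: Fri
Saturdays: 1924, 1930.

2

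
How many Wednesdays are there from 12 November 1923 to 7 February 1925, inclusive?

12 November 1923 is a Monday.
From 12 November 1923 to 7 February 1925 is 454 days inclusive.
454 = 7 × 64 + 6, so there are 64 full weeks plus 6 extra days.
Each full week contributes one Wednesday: 64 so far.
The 6 extra days are Mon, Tue, Wed, Thu, Fri, Sat — 1 of them qualifies.
Total: 64 + 1 = 65.

65 Wednesdays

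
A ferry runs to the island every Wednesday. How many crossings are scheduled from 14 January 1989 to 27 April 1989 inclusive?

15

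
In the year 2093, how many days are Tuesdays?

52

2093-01-01 is a Thursday.
From 2093-01-01 to 2093-12-31 is 365 days inclusive.
365 = 7 × 52 + 1, so there are 52 full weeks plus 1 extra day.
Each full week contributes one Tuesday: 52 so far.
The 1 extra day is Thu — none qualify.
Total: 52 + 0 = 52.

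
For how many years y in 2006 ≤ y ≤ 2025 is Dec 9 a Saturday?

Day of week of December 9 in each year:
2006: Sat ✓, 2007: Sun, 2008: Tue, 2009: Wed, 2010: Thu, 2011: Fri, 2012: Sun, 2013: Mon, 2014: Tue, 2015: Wed, 2016: Fri, 2017: Sat ✓, 2018: Sun, 2019: Mon, 2020: Wed, 2021: Thu, 2022: Fri, 2023: Sat ✓, 2024: Mon, 2025: Tue
Saturdays: 2006, 2017, 2023.

3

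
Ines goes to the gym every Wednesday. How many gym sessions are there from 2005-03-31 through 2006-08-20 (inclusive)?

72

2005-03-31 is a Thursday.
The range spans 508 days (inclusive of both endpoints).
508 = 7 × 72 + 4, so there are 72 full weeks plus 4 extra days.
Each full week contributes one Wednesday: 72 so far.
The 4 extra days are Thursday, Friday, Saturday, Sunday — none qualify.
Total: 72 + 0 = 72.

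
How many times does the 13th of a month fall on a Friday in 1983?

1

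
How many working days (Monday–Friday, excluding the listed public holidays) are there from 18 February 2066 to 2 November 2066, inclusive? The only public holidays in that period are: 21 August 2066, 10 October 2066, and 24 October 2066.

18 February 2066 is a Thursday.
The range spans 258 days (inclusive of both endpoints).
258 = 7 × 36 + 6, so there are 36 full weeks plus 6 extra days.
Each full week contributes 5 weekdays (Mon–Fri): 36 × 5 = 180.
The 6 extra days are Thu, Fri, Sat, Sun, Mon, Tue — 4 of them qualify.
Total: 180 + 4 = 184.
Holidays: 21 August 2066 (Sat); 10 October 2066 (Sun); 24 October 2066 (Sun).
None of the 3 holidays fall on a weekday, so nothing to subtract.
Business days: 184 − 0 = 184.

184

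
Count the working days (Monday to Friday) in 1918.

261 weekdays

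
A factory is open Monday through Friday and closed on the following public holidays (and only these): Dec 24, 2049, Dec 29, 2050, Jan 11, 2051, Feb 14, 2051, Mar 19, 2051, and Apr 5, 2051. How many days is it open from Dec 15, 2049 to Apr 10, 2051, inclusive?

Dec 15, 2049 is a Wednesday.
That's 482 days from start to end, counting both.
482 = 7 × 68 + 6, so there are 68 full weeks plus 6 extra days.
Each full week contributes 5 weekdays (Mon–Fri): 68 × 5 = 340.
The 6 extra days are Wednesday, Thursday, Friday, Saturday, Sunday, Monday — 4 of them qualify.
Total: 340 + 4 = 344.
Holidays: Dec 24, 2049 (Fri); Dec 29, 2050 (Thu); Jan 11, 2051 (Wed); Feb 14, 2051 (Tue); Mar 19, 2051 (Sun); Apr 5, 2051 (Wed).
5 of the 6 holidays fall on weekdays; the rest are weekends and were already excluded.
Business days: 344 − 5 = 339.

339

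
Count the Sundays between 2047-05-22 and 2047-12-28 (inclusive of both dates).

31 Sundays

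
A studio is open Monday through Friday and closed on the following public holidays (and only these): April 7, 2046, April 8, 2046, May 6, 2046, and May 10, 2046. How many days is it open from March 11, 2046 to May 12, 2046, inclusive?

44

March 11, 2046 is a Sunday.
That's 63 days from start to end, counting both.
63 = 7 × 9, so the span is exactly 9 full weeks.
Each full week contributes 5 weekdays (Mon–Fri): 9 × 5 = 45.
Total: 45.
Holidays: April 7, 2046 (Sat); April 8, 2046 (Sun); May 6, 2046 (Sun); May 10, 2046 (Thu).
1 of the 4 holidays fall on weekdays; the rest are weekends and were already excluded.
Business days: 45 − 1 = 44.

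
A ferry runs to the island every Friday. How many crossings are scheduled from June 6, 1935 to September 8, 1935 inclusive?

14 Fridays

June 6, 1935 is a Thursday.
That's 95 days from start to end, counting both.
95 = 7 × 13 + 4, so there are 13 full weeks plus 4 extra days.
Each full week contributes one Friday: 13 so far.
The 4 extra days are Thu, Fri, Sat, Sun — 1 of them qualifies.
Total: 13 + 1 = 14.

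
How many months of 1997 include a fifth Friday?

4

A month has five Fridays exactly when Friday falls within its first (length − 28) days.
Jan: 31 days, starts Wed → 5 of Wed, Thu, Fri ✓
Feb: 28 days, starts Sat → 5 of (none)
Mar: 31 days, starts Sat → 5 of Sat, Sun, Mon
Apr: 30 days, starts Tue → 5 of Tue, Wed
May: 31 days, starts Thu → 5 of Thu, Fri, Sat ✓
Jun: 30 days, starts Sun → 5 of Sun, Mon
Jul: 31 days, starts Tue → 5 of Tue, Wed, Thu
Aug: 31 days, starts Fri → 5 of Fri, Sat, Sun ✓
Sep: 30 days, starts Mon → 5 of Mon, Tue
Oct: 31 days, starts Wed → 5 of Wed, Thu, Fri ✓
Nov: 30 days, starts Sat → 5 of Sat, Sun
Dec: 31 days, starts Mon → 5 of Mon, Tue, Wed
Months with five Fridays: Jan, May, Aug, Oct.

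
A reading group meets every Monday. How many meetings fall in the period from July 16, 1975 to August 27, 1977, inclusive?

110

July 16, 1975 is a Wednesday.
From July 16, 1975 to August 27, 1977 is 774 days inclusive.
774 = 7 × 110 + 4, so there are 110 full weeks plus 4 extra days.
Each full week contributes one Monday: 110 so far.
The 4 extra days are Wed, Thu, Fri, Sat — none qualify.
Total: 110 + 0 = 110.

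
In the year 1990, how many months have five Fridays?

A month has five Fridays exactly when Friday falls within its first (length − 28) days.
Jan: 31 days, starts Mon → 5 of Mon, Tue, Wed
Feb: 28 days, starts Thu → 5 of (none)
Mar: 31 days, starts Thu → 5 of Thu, Fri, Sat ✓
Apr: 30 days, starts Sun → 5 of Sun, Mon
May: 31 days, starts Tue → 5 of Tue, Wed, Thu
Jun: 30 days, starts Fri → 5 of Fri, Sat ✓
Jul: 31 days, starts Sun → 5 of Sun, Mon, Tue
Aug: 31 days, starts Wed → 5 of Wed, Thu, Fri ✓
Sep: 30 days, starts Sat → 5 of Sat, Sun
Oct: 31 days, starts Mon → 5 of Mon, Tue, Wed
Nov: 30 days, starts Thu → 5 of Thu, Fri ✓
Dec: 31 days, starts Sat → 5 of Sat, Sun, Mon
Months with five Fridays: Mar, Jun, Aug, Nov.

4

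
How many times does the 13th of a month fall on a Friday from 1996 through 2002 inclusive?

Friday-the-13ths by year:
1996: Sep, Dec
1997: Jun
1998: Feb, Mar, Nov
1999: Aug
2000: Oct
2001: Apr, Jul
2002: Sep, Dec

12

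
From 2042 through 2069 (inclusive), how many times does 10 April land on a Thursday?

4

Day of week of April 10 in each year:
2042: Thu ✓, 2043: Fri, 2044: Sun, 2045: Mon, 2046: Tue, 2047: Wed, 2048: Fri, 2049: Sat, 2050: Sun, 2051: Mon, 2052: Wed, 2053: Thu ✓, 2054: Fri, 2055: Sat, 2056: Mon, 2057: Tue, 2058: Wed, 2059: Thu ✓, 2060: Sat, 2061: Sun, 2062: Mon, 2063: Tue, 2064: Thu ✓, 2065: Fri, 2066: Sat, 2067: Sun, 2068: Tue, 2069: Wed
Thursdays: 2042, 2053, 2059, 2064.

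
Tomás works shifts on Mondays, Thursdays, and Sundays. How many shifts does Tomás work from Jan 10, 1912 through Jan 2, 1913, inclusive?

154

Jan 10, 1912 is a Wednesday.
That's 359 days from start to end, counting both.
359 = 7 × 51 + 2, so there are 51 full weeks plus 2 extra days.
Each full week contributes 3 days from the set (Mon, Thu, Sun): 51 × 3 = 153.
The 2 extra days are Wednesday, Thursday — 1 of them qualifies.
Total: 153 + 1 = 154.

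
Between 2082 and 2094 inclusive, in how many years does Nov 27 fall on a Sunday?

Day of week of November 27 in each year:
2082: Fri, 2083: Sat, 2084: Mon, 2085: Tue, 2086: Wed, 2087: Thu, 2088: Sat, 2089: Sun ✓, 2090: Mon, 2091: Tue, 2092: Thu, 2093: Fri, 2094: Sat
Sundays: 2089.

1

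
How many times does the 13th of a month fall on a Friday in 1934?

2

The 13th falls on a Friday when the month's 13th has weekday Fri.
Jan 13 is Sat; Feb 13 is Tue; Mar 13 is Tue; Apr 13 is Fri ✓; May 13 is Sun; Jun 13 is Wed; Jul 13 is Fri ✓; Aug 13 is Mon; Sep 13 is Thu; Oct 13 is Sat; Nov 13 is Tue; Dec 13 is Thu.
Friday the 13ths: Apr, Jul.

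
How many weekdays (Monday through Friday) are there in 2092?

January 1, 2092 is a Tuesday.
That's 366 days from start to end, counting both.
366 = 7 × 52 + 2, so there are 52 full weeks plus 2 extra days.
Each full week contributes 5 weekdays (Mon–Fri): 52 × 5 = 260.
The 2 extra days are Tuesday, Wednesday — 2 of them qualify.
Total: 260 + 2 = 262.

262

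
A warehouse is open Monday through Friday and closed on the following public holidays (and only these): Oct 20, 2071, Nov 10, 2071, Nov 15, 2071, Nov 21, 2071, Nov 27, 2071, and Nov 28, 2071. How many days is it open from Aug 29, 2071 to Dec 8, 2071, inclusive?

69 working days

Aug 29, 2071 is a Saturday.
The range spans 102 days (inclusive of both endpoints).
102 = 7 × 14 + 4, so there are 14 full weeks plus 4 extra days.
Each full week contributes 5 weekdays (Mon–Fri): 14 × 5 = 70.
The 4 extra days are Saturday, Sunday, Monday, Tuesday — 2 of them qualify.
Total: 70 + 2 = 72.
Holidays: Oct 20, 2071 (Tue); Nov 10, 2071 (Tue); Nov 15, 2071 (Sun); Nov 21, 2071 (Sat); Nov 27, 2071 (Fri); Nov 28, 2071 (Sat).
3 of the 6 holidays fall on weekdays; the rest are weekends and were already excluded.
Business days: 72 − 3 = 69.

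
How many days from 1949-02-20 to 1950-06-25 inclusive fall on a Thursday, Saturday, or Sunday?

211

1949-02-20 is a Sunday.
The range spans 491 days (inclusive of both endpoints).
491 = 7 × 70 + 1, so there are 70 full weeks plus 1 extra day.
Each full week contributes 3 days from the set (Thu, Sat, Sun): 70 × 3 = 210.
The 1 extra day is Sunday — 1 of them qualifies.
Total: 210 + 1 = 211.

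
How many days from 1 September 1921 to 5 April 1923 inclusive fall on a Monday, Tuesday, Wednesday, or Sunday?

1 September 1921 is a Thursday.
The range spans 582 days (inclusive of both endpoints).
582 = 7 × 83 + 1, so there are 83 full weeks plus 1 extra day.
Each full week contributes 4 days from the set (Mon, Tue, Wed, Sun): 83 × 4 = 332.
The 1 extra day is Thu — none qualify.
Total: 332 + 0 = 332.

332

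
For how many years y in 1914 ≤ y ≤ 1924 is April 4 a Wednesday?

Day of week of April 4 in each year:
1914: Sat, 1915: Sun, 1916: Tue, 1917: Wed ✓, 1918: Thu, 1919: Fri, 1920: Sun, 1921: Mon, 1922: Tue, 1923: Wed ✓, 1924: Fri
Wednesdays: 1917, 1923.

2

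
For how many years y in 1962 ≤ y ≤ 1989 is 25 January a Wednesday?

4

Day of week of January 25 in each year:
1962: Thu, 1963: Fri, 1964: Sat, 1965: Mon, 1966: Tue, 1967: Wed ✓, 1968: Thu, 1969: Sat, 1970: Sun, 1971: Mon, 1972: Tue, 1973: Thu, 1974: Fri, 1975: Sat, 1976: Sun, 1977: Tue, 1978: Wed ✓, 1979: Thu, 1980: Fri, 1981: Sun, 1982: Mon, 1983: Tue, 1984: Wed ✓, 1985: Fri, 1986: Sat, 1987: Sun, 1988: Mon, 1989: Wed ✓
Wednesdays: 1967, 1978, 1984, 1989.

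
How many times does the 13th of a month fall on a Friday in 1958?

1

The 13th falls on a Friday when the month's 13th has weekday Fri.
Jan 13 is Mon; Feb 13 is Thu; Mar 13 is Thu; Apr 13 is Sun; May 13 is Tue; Jun 13 is Fri ✓; Jul 13 is Sun; Aug 13 is Wed; Sep 13 is Sat; Oct 13 is Mon; Nov 13 is Thu; Dec 13 is Sat.
Friday the 13ths: Jun.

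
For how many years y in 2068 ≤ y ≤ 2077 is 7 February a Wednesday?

Day of week of February 7 in each year:
2068: Tue, 2069: Thu, 2070: Fri, 2071: Sat, 2072: Sun, 2073: Tue, 2074: Wed ✓, 2075: Thu, 2076: Fri, 2077: Sun
Wednesdays: 2074.

1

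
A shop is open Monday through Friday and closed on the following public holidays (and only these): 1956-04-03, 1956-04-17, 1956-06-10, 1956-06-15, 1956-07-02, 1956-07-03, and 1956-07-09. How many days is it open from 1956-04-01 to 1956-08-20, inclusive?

1956-04-01 is a Sunday.
From 1956-04-01 to 1956-08-20 is 142 days inclusive.
142 = 7 × 20 + 2, so there are 20 full weeks plus 2 extra days.
Each full week contributes 5 weekdays (Mon–Fri): 20 × 5 = 100.
The 2 extra days are Sunday, Monday — 1 of them qualifies.
Total: 100 + 1 = 101.
Holidays: 1956-04-03 (Tue); 1956-04-17 (Tue); 1956-06-10 (Sun); 1956-06-15 (Fri); 1956-07-02 (Mon); 1956-07-03 (Tue); 1956-07-09 (Mon).
6 of the 7 holidays fall on weekdays; the rest are weekends and were already excluded.
Business days: 101 − 6 = 95.

95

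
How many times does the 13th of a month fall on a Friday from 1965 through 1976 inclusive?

19

Friday-the-13ths by year:
1965: Aug
1966: May
1967: Jan, Oct
1968: Sep, Dec
1969: Jun
1970: Feb, Mar, Nov
1971: Aug
1972: Oct
1973: Apr, Jul
1974: Sep, Dec
1975: Jun
1976: Feb, Aug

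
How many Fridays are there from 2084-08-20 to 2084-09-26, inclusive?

2084-08-20 is a Sunday.
The range spans 38 days (inclusive of both endpoints).
38 = 7 × 5 + 3, so there are 5 full weeks plus 3 extra days.
Each full week contributes one Friday: 5 so far.
The 3 extra days are Sun, Mon, Tue — none qualify.
Total: 5 + 0 = 5.

5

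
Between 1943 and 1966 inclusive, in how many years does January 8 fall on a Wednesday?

3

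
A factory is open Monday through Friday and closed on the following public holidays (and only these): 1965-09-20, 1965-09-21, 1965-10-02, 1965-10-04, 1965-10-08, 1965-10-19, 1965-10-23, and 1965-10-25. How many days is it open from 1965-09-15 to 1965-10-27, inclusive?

1965-09-15 is a Wednesday.
The range spans 43 days (inclusive of both endpoints).
43 = 7 × 6 + 1, so there are 6 full weeks plus 1 extra day.
Each full week contributes 5 weekdays (Mon–Fri): 6 × 5 = 30.
The 1 extra day is Wed — 1 of them qualifies.
Total: 30 + 1 = 31.
Holidays: 1965-09-20 (Mon); 1965-09-21 (Tue); 1965-10-02 (Sat); 1965-10-04 (Mon); 1965-10-08 (Fri); 1965-10-19 (Tue); 1965-10-23 (Sat); 1965-10-25 (Mon).
6 of the 8 holidays fall on weekdays; the rest are weekends and were already excluded.
Business days: 31 − 6 = 25.

25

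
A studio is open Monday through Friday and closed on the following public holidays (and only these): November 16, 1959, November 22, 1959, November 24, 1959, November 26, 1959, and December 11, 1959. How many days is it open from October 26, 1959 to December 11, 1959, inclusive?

31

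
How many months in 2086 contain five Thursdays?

4

A month has five Thursdays exactly when Thursday falls within its first (length − 28) days.
Jan: 31 days, starts Tue → 5 of Tue, Wed, Thu ✓
Feb: 28 days, starts Fri → 5 of (none)
Mar: 31 days, starts Fri → 5 of Fri, Sat, Sun
Apr: 30 days, starts Mon → 5 of Mon, Tue
May: 31 days, starts Wed → 5 of Wed, Thu, Fri ✓
Jun: 30 days, starts Sat → 5 of Sat, Sun
Jul: 31 days, starts Mon → 5 of Mon, Tue, Wed
Aug: 31 days, starts Thu → 5 of Thu, Fri, Sat ✓
Sep: 30 days, starts Sun → 5 of Sun, Mon
Oct: 31 days, starts Tue → 5 of Tue, Wed, Thu ✓
Nov: 30 days, starts Fri → 5 of Fri, Sat
Dec: 31 days, starts Sun → 5 of Sun, Mon, Tue
Months with five Thursdays: Jan, May, Aug, Oct.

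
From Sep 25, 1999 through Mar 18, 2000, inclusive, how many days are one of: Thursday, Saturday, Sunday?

76

Sep 25, 1999 is a Saturday.
The range spans 176 days (inclusive of both endpoints).
176 = 7 × 25 + 1, so there are 25 full weeks plus 1 extra day.
Each full week contributes 3 days from the set (Thu, Sat, Sun): 25 × 3 = 75.
The 1 extra day is Sat — 1 of them qualifies.
Total: 75 + 1 = 76.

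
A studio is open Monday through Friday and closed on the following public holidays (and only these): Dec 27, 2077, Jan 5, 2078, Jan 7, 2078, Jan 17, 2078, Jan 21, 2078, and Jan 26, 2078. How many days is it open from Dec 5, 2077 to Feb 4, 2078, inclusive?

Dec 5, 2077 is a Sunday.
From Dec 5, 2077 to Feb 4, 2078 is 62 days inclusive.
62 = 7 × 8 + 6, so there are 8 full weeks plus 6 extra days.
Each full week contributes 5 weekdays (Mon–Fri): 8 × 5 = 40.
The 6 extra days are Sun, Mon, Tue, Wed, Thu, Fri — 5 of them qualify.
Total: 40 + 5 = 45.
Holidays: Dec 27, 2077 (Mon); Jan 5, 2078 (Wed); Jan 7, 2078 (Fri); Jan 17, 2078 (Mon); Jan 21, 2078 (Fri); Jan 26, 2078 (Wed).
All 6 holidays fall on weekdays, so subtract 6.
Business days: 45 − 6 = 39.

39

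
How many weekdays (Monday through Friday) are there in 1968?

262 weekdays

January 1, 1968 is a Monday.
That's 366 days from start to end, counting both.
366 = 7 × 52 + 2, so there are 52 full weeks plus 2 extra days.
Each full week contributes 5 weekdays (Mon–Fri): 52 × 5 = 260.
The 2 extra days are Monday, Tuesday — 2 of them qualify.
Total: 260 + 2 = 262.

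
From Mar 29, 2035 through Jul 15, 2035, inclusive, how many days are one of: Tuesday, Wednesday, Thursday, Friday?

Mar 29, 2035 is a Thursday.
From Mar 29, 2035 to Jul 15, 2035 is 109 days inclusive.
109 = 7 × 15 + 4, so there are 15 full weeks plus 4 extra days.
Each full week contributes 4 days from the set (Tue, Wed, Thu, Fri): 15 × 4 = 60.
The 4 extra days are Thursday, Friday, Saturday, Sunday — 2 of them qualify.
Total: 60 + 2 = 62.

62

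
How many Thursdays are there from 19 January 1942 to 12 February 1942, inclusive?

19 January 1942 is a Monday.
That's 25 days from start to end, counting both.
25 = 7 × 3 + 4, so there are 3 full weeks plus 4 extra days.
Each full week contributes one Thursday: 3 so far.
The 4 extra days are Monday, Tuesday, Wednesday, Thursday — 1 of them qualifies.
Total: 3 + 1 = 4.

4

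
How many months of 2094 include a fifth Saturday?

4

A month has five Saturdays exactly when Saturday falls within its first (length − 28) days.
Jan: 31 days, starts Fri → 5 of Fri, Sat, Sun ✓
Feb: 28 days, starts Mon → 5 of (none)
Mar: 31 days, starts Mon → 5 of Mon, Tue, Wed
Apr: 30 days, starts Thu → 5 of Thu, Fri
May: 31 days, starts Sat → 5 of Sat, Sun, Mon ✓
Jun: 30 days, starts Tue → 5 of Tue, Wed
Jul: 31 days, starts Thu → 5 of Thu, Fri, Sat ✓
Aug: 31 days, starts Sun → 5 of Sun, Mon, Tue
Sep: 30 days, starts Wed → 5 of Wed, Thu
Oct: 31 days, starts Fri → 5 of Fri, Sat, Sun ✓
Nov: 30 days, starts Mon → 5 of Mon, Tue
Dec: 31 days, starts Wed → 5 of Wed, Thu, Fri
Months with five Saturdays: Jan, May, Jul, Oct.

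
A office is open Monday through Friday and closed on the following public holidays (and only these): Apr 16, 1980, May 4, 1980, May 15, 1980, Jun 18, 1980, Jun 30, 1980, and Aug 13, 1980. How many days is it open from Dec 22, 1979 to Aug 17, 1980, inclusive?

165

Dec 22, 1979 is a Saturday.
That's 240 days from start to end, counting both.
240 = 7 × 34 + 2, so there are 34 full weeks plus 2 extra days.
Each full week contributes 5 weekdays (Mon–Fri): 34 × 5 = 170.
The 2 extra days are Saturday, Sunday — none qualify.
Total: 170 + 0 = 170.
Holidays: Apr 16, 1980 (Wed); May 4, 1980 (Sun); May 15, 1980 (Thu); Jun 18, 1980 (Wed); Jun 30, 1980 (Mon); Aug 13, 1980 (Wed).
5 of the 6 holidays fall on weekdays; the rest are weekends and were already excluded.
Business days: 170 − 5 = 165.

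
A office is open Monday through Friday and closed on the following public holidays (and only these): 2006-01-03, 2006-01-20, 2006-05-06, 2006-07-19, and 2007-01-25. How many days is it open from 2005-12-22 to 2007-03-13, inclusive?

315

2005-12-22 is a Thursday.
The range spans 447 days (inclusive of both endpoints).
447 = 7 × 63 + 6, so there are 63 full weeks plus 6 extra days.
Each full week contributes 5 weekdays (Mon–Fri): 63 × 5 = 315.
The 6 extra days are Thu, Fri, Sat, Sun, Mon, Tue — 4 of them qualify.
Total: 315 + 4 = 319.
Holidays: 2006-01-03 (Tue); 2006-01-20 (Fri); 2006-05-06 (Sat); 2006-07-19 (Wed); 2007-01-25 (Thu).
4 of the 5 holidays fall on weekdays; the rest are weekends and were already excluded.
Business days: 319 − 4 = 315.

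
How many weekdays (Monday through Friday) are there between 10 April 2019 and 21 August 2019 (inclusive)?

96 weekdays

10 April 2019 is a Wednesday.
The range spans 134 days (inclusive of both endpoints).
134 = 7 × 19 + 1, so there are 19 full weeks plus 1 extra day.
Each full week contributes 5 weekdays (Mon–Fri): 19 × 5 = 95.
The 1 extra day is Wed — 1 of them qualifies.
Total: 95 + 1 = 96.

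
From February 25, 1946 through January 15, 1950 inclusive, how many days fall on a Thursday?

203 Thursdays

February 25, 1946 is a Monday.
From February 25, 1946 to January 15, 1950 is 1421 days inclusive.
1421 = 7 × 203, so the span is exactly 203 full weeks.
Each full week contributes one Thursday: 203 so far.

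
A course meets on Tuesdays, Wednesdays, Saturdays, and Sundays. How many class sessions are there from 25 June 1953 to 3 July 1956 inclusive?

25 June 1953 is a Thursday.
From 25 June 1953 to 3 July 1956 is 1105 days inclusive.
1105 = 7 × 157 + 6, so there are 157 full weeks plus 6 extra days.
Each full week contributes 4 days from the set (Tue, Wed, Sat, Sun): 157 × 4 = 628.
The 6 extra days are Thu, Fri, Sat, Sun, Mon, Tue — 3 of them qualify.
Total: 628 + 3 = 631.

631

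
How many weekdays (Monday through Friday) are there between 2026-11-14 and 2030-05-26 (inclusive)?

920

2026-11-14 is a Saturday.
From 2026-11-14 to 2030-05-26 is 1290 days inclusive.
1290 = 7 × 184 + 2, so there are 184 full weeks plus 2 extra days.
Each full week contributes 5 weekdays (Mon–Fri): 184 × 5 = 920.
The 2 extra days are Sat, Sun — none qualify.
Total: 920 + 0 = 920.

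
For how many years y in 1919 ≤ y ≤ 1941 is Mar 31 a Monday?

4

Day of week of March 31 in each year:
1919: Mon ✓, 1920: Wed, 1921: Thu, 1922: Fri, 1923: Sat, 1924: Mon ✓, 1925: Tue, 1926: Wed, 1927: Thu, 1928: Sat, 1929: Sun, 1930: Mon ✓, 1931: Tue, 1932: Thu, 1933: Fri, 1934: Sat, 1935: Sun, 1936: Tue, 1937: Wed, 1938: Thu, 1939: Fri, 1940: Sun, 1941: Mon ✓
Mondays: 1919, 1924, 1930, 1941.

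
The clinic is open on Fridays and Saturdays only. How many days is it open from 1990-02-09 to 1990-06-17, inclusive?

38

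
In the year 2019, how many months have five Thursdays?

A month has five Thursdays exactly when Thursday falls within its first (length − 28) days.
Jan: 31 days, starts Tue → 5 of Tue, Wed, Thu ✓
Feb: 28 days, starts Fri → 5 of (none)
Mar: 31 days, starts Fri → 5 of Fri, Sat, Sun
Apr: 30 days, starts Mon → 5 of Mon, Tue
May: 31 days, starts Wed → 5 of Wed, Thu, Fri ✓
Jun: 30 days, starts Sat → 5 of Sat, Sun
Jul: 31 days, starts Mon → 5 of Mon, Tue, Wed
Aug: 31 days, starts Thu → 5 of Thu, Fri, Sat ✓
Sep: 30 days, starts Sun → 5 of Sun, Mon
Oct: 31 days, starts Tue → 5 of Tue, Wed, Thu ✓
Nov: 30 days, starts Fri → 5 of Fri, Sat
Dec: 31 days, starts Sun → 5 of Sun, Mon, Tue
Months with five Thursdays: Jan, May, Aug, Oct.

4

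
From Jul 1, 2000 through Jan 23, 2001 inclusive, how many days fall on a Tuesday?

30 Tuesdays

Jul 1, 2000 is a Saturday.
That's 207 days from start to end, counting both.
207 = 7 × 29 + 4, so there are 29 full weeks plus 4 extra days.
Each full week contributes one Tuesday: 29 so far.
The 4 extra days are Saturday, Sunday, Monday, Tuesday — 1 of them qualifies.
Total: 29 + 1 = 30.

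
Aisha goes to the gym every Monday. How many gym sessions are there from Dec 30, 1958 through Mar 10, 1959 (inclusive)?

Dec 30, 1958 is a Tuesday.
From Dec 30, 1958 to Mar 10, 1959 is 71 days inclusive.
71 = 7 × 10 + 1, so there are 10 full weeks plus 1 extra day.
Each full week contributes one Monday: 10 so far.
The 1 extra day is Tue — none qualify.
Total: 10 + 0 = 10.

10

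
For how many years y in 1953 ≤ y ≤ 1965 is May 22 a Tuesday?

Day of week of May 22 in each year:
1953: Fri, 1954: Sat, 1955: Sun, 1956: Tue ✓, 1957: Wed, 1958: Thu, 1959: Fri, 1960: Sun, 1961: Mon, 1962: Tue ✓, 1963: Wed, 1964: Fri, 1965: Sat
Tuesdays: 1956, 1962.

2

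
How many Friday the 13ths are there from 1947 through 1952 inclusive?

Friday-the-13ths by year:
1947: Jun
1948: Feb, Aug
1949: May
1950: Jan, Oct
1951: Apr, Jul
1952: Jun

9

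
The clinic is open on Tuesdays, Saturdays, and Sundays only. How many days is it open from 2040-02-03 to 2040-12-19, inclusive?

138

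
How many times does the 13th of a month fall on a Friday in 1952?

1

The 13th falls on a Friday when the month's 13th has weekday Fri.
Jan 13 is Sun; Feb 13 is Wed; Mar 13 is Thu; Apr 13 is Sun; May 13 is Tue; Jun 13 is Fri ✓; Jul 13 is Sun; Aug 13 is Wed; Sep 13 is Sat; Oct 13 is Mon; Nov 13 is Thu; Dec 13 is Sat.
Friday the 13ths: Jun.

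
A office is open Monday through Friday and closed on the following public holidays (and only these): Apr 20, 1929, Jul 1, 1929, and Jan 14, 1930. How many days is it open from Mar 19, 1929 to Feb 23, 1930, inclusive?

Mar 19, 1929 is a Tuesday.
From Mar 19, 1929 to Feb 23, 1930 is 342 days inclusive.
342 = 7 × 48 + 6, so there are 48 full weeks plus 6 extra days.
Each full week contributes 5 weekdays (Mon–Fri): 48 × 5 = 240.
The 6 extra days are Tuesday, Wednesday, Thursday, Friday, Saturday, Sunday — 4 of them qualify.
Total: 240 + 4 = 244.
Holidays: Apr 20, 1929 (Sat); Jul 1, 1929 (Mon); Jan 14, 1930 (Tue).
2 of the 3 holidays fall on weekdays; the rest are weekends and were already excluded.
Business days: 244 − 2 = 242.

242 working days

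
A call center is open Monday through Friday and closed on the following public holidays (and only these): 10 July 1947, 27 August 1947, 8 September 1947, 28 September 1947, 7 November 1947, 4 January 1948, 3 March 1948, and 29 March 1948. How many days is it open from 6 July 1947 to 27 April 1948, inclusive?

6 July 1947 is a Sunday.
That's 297 days from start to end, counting both.
297 = 7 × 42 + 3, so there are 42 full weeks plus 3 extra days.
Each full week contributes 5 weekdays (Mon–Fri): 42 × 5 = 210.
The 3 extra days are Sunday, Monday, Tuesday — 2 of them qualify.
Total: 210 + 2 = 212.
Holidays: 10 July 1947 (Thu); 27 August 1947 (Wed); 8 September 1947 (Mon); 28 September 1947 (Sun); 7 November 1947 (Fri); 4 January 1948 (Sun); 3 March 1948 (Wed); 29 March 1948 (Mon).
6 of the 8 holidays fall on weekdays; the rest are weekends and were already excluded.
Business days: 212 − 6 = 206.

206 business days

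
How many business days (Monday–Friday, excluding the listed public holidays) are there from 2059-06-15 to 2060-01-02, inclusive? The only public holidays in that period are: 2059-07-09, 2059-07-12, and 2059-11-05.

2059-06-15 is a Sunday.
The range spans 202 days (inclusive of both endpoints).
202 = 7 × 28 + 6, so there are 28 full weeks plus 6 extra days.
Each full week contributes 5 weekdays (Mon–Fri): 28 × 5 = 140.
The 6 extra days are Sun, Mon, Tue, Wed, Thu, Fri — 5 of them qualify.
Total: 140 + 5 = 145.
Holidays: 2059-07-09 (Wed); 2059-07-12 (Sat); 2059-11-05 (Wed).
2 of the 3 holidays fall on weekdays; the rest are weekends and were already excluded.
Business days: 145 − 2 = 143.

143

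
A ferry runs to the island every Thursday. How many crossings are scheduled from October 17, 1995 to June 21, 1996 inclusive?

36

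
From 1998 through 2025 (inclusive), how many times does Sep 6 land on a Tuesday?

4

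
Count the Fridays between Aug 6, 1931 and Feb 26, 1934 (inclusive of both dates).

Aug 6, 1931 is a Thursday.
That's 936 days from start to end, counting both.
936 = 7 × 133 + 5, so there are 133 full weeks plus 5 extra days.
Each full week contributes one Friday: 133 so far.
The 5 extra days are Thu, Fri, Sat, Sun, Mon — 1 of them qualifies.
Total: 133 + 1 = 134.

134 Fridays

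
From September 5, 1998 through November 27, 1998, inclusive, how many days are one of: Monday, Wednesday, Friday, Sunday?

48

September 5, 1998 is a Saturday.
The range spans 84 days (inclusive of both endpoints).
84 = 7 × 12, so the span is exactly 12 full weeks.
Each full week contributes 4 days from the set (Mon, Wed, Fri, Sun): 12 × 4 = 48.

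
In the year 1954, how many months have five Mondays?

4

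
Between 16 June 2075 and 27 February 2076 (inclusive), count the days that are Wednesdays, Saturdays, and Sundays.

110

16 June 2075 is a Sunday.
That's 257 days from start to end, counting both.
257 = 7 × 36 + 5, so there are 36 full weeks plus 5 extra days.
Each full week contributes 3 days from the set (Wed, Sat, Sun): 36 × 3 = 108.
The 5 extra days are Sun, Mon, Tue, Wed, Thu — 2 of them qualify.
Total: 108 + 2 = 110.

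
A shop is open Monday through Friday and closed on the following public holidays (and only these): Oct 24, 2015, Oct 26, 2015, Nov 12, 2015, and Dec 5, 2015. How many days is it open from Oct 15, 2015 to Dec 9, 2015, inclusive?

Oct 15, 2015 is a Thursday.
The range spans 56 days (inclusive of both endpoints).
56 = 7 × 8, so the span is exactly 8 full weeks.
Each full week contributes 5 weekdays (Mon–Fri): 8 × 5 = 40.
Holidays: Oct 24, 2015 (Sat); Oct 26, 2015 (Mon); Nov 12, 2015 (Thu); Dec 5, 2015 (Sat).
2 of the 4 holidays fall on weekdays; the rest are weekends and were already excluded.
Business days: 40 − 2 = 38.

38 working days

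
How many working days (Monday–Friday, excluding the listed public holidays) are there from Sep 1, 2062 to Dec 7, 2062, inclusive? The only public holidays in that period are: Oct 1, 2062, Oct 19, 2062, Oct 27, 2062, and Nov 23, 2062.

Sep 1, 2062 is a Friday.
The range spans 98 days (inclusive of both endpoints).
98 = 7 × 14, so the span is exactly 14 full weeks.
Each full week contributes 5 weekdays (Mon–Fri): 14 × 5 = 70.
Total: 70.
Holidays: Oct 1, 2062 (Sun); Oct 19, 2062 (Thu); Oct 27, 2062 (Fri); Nov 23, 2062 (Thu).
3 of the 4 holidays fall on weekdays; the rest are weekends and were already excluded.
Business days: 70 − 3 = 67.

67 working days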